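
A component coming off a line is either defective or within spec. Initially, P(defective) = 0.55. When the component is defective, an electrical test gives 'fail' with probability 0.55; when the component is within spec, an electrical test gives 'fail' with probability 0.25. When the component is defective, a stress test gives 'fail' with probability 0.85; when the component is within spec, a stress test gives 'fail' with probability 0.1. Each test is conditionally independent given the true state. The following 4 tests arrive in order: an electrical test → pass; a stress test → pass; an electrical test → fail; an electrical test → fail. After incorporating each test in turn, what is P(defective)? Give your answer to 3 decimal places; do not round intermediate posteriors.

Apply Bayes' rule sequentially, carrying P(defective) forward.
After an electrical test='pass': P(defective) = 0.45·0.5500 / (0.45·0.5500 + 0.75·0.4500) ≈ 0.4231
After a stress test='pass': P(defective) = 0.15·0.4231 / (0.15·0.4231 + 0.9·0.5769) ≈ 0.1089
After an electrical test='fail': P(defective) = 0.55·0.1089 / (0.55·0.1089 + 0.25·0.8911) ≈ 0.2119
After an electrical test='fail': P(defective) = 0.55·0.2119 / (0.55·0.2119 + 0.25·0.7881) ≈ 0.3717

0.372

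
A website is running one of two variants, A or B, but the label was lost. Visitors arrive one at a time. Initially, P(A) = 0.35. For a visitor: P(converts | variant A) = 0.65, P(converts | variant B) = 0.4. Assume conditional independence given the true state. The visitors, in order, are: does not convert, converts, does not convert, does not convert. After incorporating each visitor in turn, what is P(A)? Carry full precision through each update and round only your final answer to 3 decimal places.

After 'does not convert': P(A) = 0.35·0.3500 / (0.35·0.3500 + 0.6·0.6500) ≈ 0.2390
After 'converts': P(A) = 0.65·0.2390 / (0.65·0.2390 + 0.4·0.7610) ≈ 0.3379
After 'does not convert': P(A) = 0.35·0.3379 / (0.35·0.3379 + 0.6·0.6621) ≈ 0.2294
After 'does not convert': P(A) = 0.35·0.2294 / (0.35·0.2294 + 0.6·0.7706) ≈ 0.1480

0.148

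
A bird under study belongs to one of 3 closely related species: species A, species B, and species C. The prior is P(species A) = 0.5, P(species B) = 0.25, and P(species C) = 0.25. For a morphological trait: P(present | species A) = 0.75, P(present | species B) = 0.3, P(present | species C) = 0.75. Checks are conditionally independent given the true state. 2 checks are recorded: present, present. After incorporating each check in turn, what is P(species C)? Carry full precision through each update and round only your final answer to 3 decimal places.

0.316

Apply Bayes' rule sequentially, carrying P(species C) forward.
After 'present': normaliser = 0.75·0.5000 + 0.3·0.2500 + 0.75·0.2500; P(species A) ≈ 0.5882, P(species B) ≈ 0.1176, P(species C) ≈ 0.2941
After 'present': normaliser = 0.75·0.5882 + 0.3·0.1176 + 0.75·0.2941; P(species A) ≈ 0.6329, P(species B) ≈ 0.0506, P(species C) ≈ 0.3165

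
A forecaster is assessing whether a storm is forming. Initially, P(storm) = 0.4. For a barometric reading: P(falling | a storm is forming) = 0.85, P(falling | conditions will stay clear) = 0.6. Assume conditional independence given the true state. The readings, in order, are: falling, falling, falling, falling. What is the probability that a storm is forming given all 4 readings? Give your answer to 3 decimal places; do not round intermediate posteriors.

After 'falling': P(storm) = 0.85·0.4000 / (0.85·0.4000 + 0.6·0.6000) ≈ 0.4857
After 'falling': P(storm) = 0.85·0.4857 / (0.85·0.4857 + 0.6·0.5143) ≈ 0.5723
After 'falling': P(storm) = 0.85·0.5723 / (0.85·0.5723 + 0.6·0.4277) ≈ 0.6546
After 'falling': P(storm) = 0.85·0.6546 / (0.85·0.6546 + 0.6·0.3454) ≈ 0.7286

0.729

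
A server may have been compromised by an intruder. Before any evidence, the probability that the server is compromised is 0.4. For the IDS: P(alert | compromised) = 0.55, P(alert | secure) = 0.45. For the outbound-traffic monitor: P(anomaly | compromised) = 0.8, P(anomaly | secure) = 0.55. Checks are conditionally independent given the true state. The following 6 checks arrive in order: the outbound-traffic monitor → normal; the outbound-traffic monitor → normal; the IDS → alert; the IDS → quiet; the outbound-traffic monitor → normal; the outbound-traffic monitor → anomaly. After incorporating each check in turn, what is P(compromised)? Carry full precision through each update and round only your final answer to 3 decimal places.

0.078

After the outbound-traffic monitor='normal': P(compromised) = 0.2·0.4000 / (0.2·0.4000 + 0.45·0.6000) ≈ 0.2286
After the outbound-traffic monitor='normal': P(compromised) = 0.2·0.2286 / (0.2·0.2286 + 0.45·0.7714) ≈ 0.1164
After the IDS='alert': P(compromised) = 0.55·0.1164 / (0.55·0.1164 + 0.45·0.8836) ≈ 0.1386
After the IDS='quiet': P(compromised) = 0.45·0.1386 / (0.45·0.1386 + 0.55·0.8614) ≈ 0.1164
After the outbound-traffic monitor='normal': P(compromised) = 0.2·0.1164 / (0.2·0.1164 + 0.45·0.8836) ≈ 0.0553
After the outbound-traffic monitor='anomaly': P(compromised) = 0.8·0.0553 / (0.8·0.0553 + 0.55·0.9447) ≈ 0.0785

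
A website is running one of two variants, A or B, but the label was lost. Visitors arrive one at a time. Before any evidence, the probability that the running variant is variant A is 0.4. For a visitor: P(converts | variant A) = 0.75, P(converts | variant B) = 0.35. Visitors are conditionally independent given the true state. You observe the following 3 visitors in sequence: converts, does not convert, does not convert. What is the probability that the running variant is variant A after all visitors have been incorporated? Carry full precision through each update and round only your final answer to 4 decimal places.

Apply Bayes' rule sequentially, carrying P(A) forward.
After 'converts': P(A) = 0.75·0.4000 / (0.75·0.4000 + 0.35·0.6000) ≈ 0.5882
After 'does not convert': P(A) = 0.25·0.5882 / (0.25·0.5882 + 0.65·0.4118) ≈ 0.3546
After 'does not convert': P(A) = 0.25·0.3546 / (0.25·0.3546 + 0.65·0.6454) ≈ 0.1745

0.1745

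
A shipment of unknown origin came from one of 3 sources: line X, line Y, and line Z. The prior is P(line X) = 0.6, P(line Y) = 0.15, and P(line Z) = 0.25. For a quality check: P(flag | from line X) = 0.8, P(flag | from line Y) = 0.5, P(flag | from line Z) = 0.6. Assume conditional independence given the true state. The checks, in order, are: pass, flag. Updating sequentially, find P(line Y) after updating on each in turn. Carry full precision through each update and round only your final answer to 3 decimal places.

Each posterior becomes the prior for the next update.
After 'pass': normaliser = 0.2·0.6000 + 0.5·0.1500 + 0.4·0.2500; P(line X) ≈ 0.4068, P(line Y) ≈ 0.2542, P(line Z) ≈ 0.3390
After 'flag': normaliser = 0.8·0.4068 + 0.5·0.2542 + 0.6·0.3390; P(line X) ≈ 0.4961, P(line Y) ≈ 0.1938, P(line Z) ≈ 0.3101

0.194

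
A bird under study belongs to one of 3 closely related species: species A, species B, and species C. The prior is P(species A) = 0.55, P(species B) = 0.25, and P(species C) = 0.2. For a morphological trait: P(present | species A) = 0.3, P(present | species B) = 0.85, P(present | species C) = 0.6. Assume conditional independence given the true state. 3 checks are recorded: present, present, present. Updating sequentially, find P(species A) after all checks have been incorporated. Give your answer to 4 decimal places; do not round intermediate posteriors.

Apply Bayes' rule sequentially, carrying P(species A) forward.
After 'present': normaliser = 0.3·0.5500 + 0.85·0.2500 + 0.6·0.2000; P(species A) ≈ 0.3317, P(species B) ≈ 0.4271, P(species C) ≈ 0.2412
After 'present': normaliser = 0.3·0.3317 + 0.85·0.4271 + 0.6·0.2412; P(species A) ≈ 0.1638, P(species B) ≈ 0.5978, P(species C) ≈ 0.2383
After 'present': normaliser = 0.3·0.1638 + 0.85·0.5978 + 0.6·0.2383; P(species A) ≈ 0.0702, P(species B) ≈ 0.7256, P(species C) ≈ 0.2042

0.0702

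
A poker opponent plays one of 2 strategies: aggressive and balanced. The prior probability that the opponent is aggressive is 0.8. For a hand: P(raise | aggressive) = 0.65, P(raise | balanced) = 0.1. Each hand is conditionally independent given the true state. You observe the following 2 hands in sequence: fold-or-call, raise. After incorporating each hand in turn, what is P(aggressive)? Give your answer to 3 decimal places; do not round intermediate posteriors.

Apply Bayes' rule sequentially, carrying P(aggressive) forward.
After 'fold-or-call': P(aggressive) = 0.35·0.8000 / (0.35·0.8000 + 0.9·0.2000) ≈ 0.6087
After 'raise': P(aggressive) = 0.65·0.6087 / (0.65·0.6087 + 0.1·0.3913) ≈ 0.9100

0.910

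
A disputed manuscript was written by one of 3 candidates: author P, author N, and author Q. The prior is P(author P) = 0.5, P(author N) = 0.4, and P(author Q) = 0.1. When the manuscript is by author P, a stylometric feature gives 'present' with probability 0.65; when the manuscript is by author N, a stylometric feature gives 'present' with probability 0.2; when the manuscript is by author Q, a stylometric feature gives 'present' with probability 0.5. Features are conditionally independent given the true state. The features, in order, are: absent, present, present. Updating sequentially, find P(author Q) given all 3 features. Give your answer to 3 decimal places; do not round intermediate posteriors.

After 'absent': normaliser = 0.35·0.5000 + 0.8·0.4000 + 0.5·0.1000; P(author P) ≈ 0.3211, P(author N) ≈ 0.5872, P(author Q) ≈ 0.0917
After 'present': normaliser = 0.65·0.3211 + 0.2·0.5872 + 0.5·0.0917; P(author P) ≈ 0.5610, P(author N) ≈ 0.3157, P(author Q) ≈ 0.1233
After 'present': normaliser = 0.65·0.5610 + 0.2·0.3157 + 0.5·0.1233; P(author P) ≈ 0.7451, P(author N) ≈ 0.1290, P(author Q) ≈ 0.1260

0.126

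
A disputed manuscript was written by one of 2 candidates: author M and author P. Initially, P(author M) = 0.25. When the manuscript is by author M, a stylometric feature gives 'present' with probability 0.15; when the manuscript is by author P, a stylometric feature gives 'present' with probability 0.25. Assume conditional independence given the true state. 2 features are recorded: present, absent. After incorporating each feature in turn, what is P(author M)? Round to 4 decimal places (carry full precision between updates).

0.1848

After 'present': P(author M) = 0.15·0.2500 / (0.15·0.2500 + 0.25·0.7500) ≈ 0.1667
After 'absent': P(author M) = 0.85·0.1667 / (0.85·0.1667 + 0.75·0.8333) ≈ 0.1848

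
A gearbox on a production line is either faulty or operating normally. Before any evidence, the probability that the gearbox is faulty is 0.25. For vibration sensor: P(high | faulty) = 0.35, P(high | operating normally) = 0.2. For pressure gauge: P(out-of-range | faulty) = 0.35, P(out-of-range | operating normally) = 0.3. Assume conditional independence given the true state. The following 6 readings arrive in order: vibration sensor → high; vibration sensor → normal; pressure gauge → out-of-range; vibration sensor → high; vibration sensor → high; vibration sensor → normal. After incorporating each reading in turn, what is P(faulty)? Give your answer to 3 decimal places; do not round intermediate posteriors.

0.579

After vibration sensor='high': P(faulty) = 0.35·0.2500 / (0.35·0.2500 + 0.2·0.7500) ≈ 0.3684
After vibration sensor='normal': P(faulty) = 0.65·0.3684 / (0.65·0.3684 + 0.8·0.6316) ≈ 0.3216
After pressure gauge='out-of-range': P(faulty) = 0.35·0.3216 / (0.35·0.3216 + 0.3·0.6784) ≈ 0.3561
After vibration sensor='high': P(faulty) = 0.35·0.3561 / (0.35·0.3561 + 0.2·0.6439) ≈ 0.4918
After vibration sensor='high': P(faulty) = 0.35·0.4918 / (0.35·0.4918 + 0.2·0.5082) ≈ 0.6287
After vibration sensor='normal': P(faulty) = 0.65·0.6287 / (0.65·0.6287 + 0.8·0.3713) ≈ 0.5791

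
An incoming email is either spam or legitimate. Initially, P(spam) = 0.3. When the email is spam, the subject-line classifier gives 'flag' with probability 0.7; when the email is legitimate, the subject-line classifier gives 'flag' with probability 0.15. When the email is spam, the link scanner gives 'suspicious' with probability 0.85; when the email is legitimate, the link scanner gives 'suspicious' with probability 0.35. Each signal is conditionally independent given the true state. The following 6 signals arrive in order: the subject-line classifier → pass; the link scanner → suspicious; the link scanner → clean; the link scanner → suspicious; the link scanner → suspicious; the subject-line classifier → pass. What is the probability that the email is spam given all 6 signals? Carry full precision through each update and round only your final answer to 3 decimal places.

0.150

Each posterior becomes the prior for the next update.
After the subject-line classifier='pass': P(spam) = 0.3·0.3000 / (0.3·0.3000 + 0.85·0.7000) ≈ 0.1314
After the link scanner='suspicious': P(spam) = 0.85·0.1314 / (0.85·0.1314 + 0.35·0.8686) ≈ 0.2687
After the link scanner='clean': P(spam) = 0.15·0.2687 / (0.15·0.2687 + 0.65·0.7313) ≈ 0.0781
After the link scanner='suspicious': P(spam) = 0.85·0.0781 / (0.85·0.0781 + 0.35·0.9219) ≈ 0.1707
After the link scanner='suspicious': P(spam) = 0.85·0.1707 / (0.85·0.1707 + 0.35·0.8293) ≈ 0.3333
After the subject-line classifier='pass': P(spam) = 0.3·0.3333 / (0.3·0.3333 + 0.85·0.6667) ≈ 0.1500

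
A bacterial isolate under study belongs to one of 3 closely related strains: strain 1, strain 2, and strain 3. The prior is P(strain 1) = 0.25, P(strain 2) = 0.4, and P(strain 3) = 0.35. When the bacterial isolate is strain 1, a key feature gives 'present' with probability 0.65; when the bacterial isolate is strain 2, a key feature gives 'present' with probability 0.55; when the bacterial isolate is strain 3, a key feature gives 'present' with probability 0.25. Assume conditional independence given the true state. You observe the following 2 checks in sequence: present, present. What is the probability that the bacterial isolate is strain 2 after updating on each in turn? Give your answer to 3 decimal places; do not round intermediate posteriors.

After 'present': normaliser = 0.65·0.2500 + 0.55·0.4000 + 0.25·0.3500; P(strain 1) ≈ 0.3457, P(strain 2) ≈ 0.4681, P(strain 3) ≈ 0.1862
After 'present': normaliser = 0.65·0.3457 + 0.55·0.4681 + 0.25·0.1862; P(strain 1) ≈ 0.4251, P(strain 2) ≈ 0.4869, P(strain 3) ≈ 0.0880

0.487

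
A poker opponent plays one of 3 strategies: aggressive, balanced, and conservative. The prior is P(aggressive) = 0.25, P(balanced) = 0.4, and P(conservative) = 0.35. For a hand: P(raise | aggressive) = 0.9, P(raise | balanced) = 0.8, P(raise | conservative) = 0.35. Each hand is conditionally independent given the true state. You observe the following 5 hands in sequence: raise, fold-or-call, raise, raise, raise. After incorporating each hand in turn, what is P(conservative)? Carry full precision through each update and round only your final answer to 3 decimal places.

0.065

After 'raise': normaliser = 0.9·0.2500 + 0.8·0.4000 + 0.35·0.3500; P(aggressive) ≈ 0.3371, P(balanced) ≈ 0.4794, P(conservative) ≈ 0.1835
After 'fold-or-call': normaliser = 0.1·0.3371 + 0.2·0.4794 + 0.65·0.1835; P(aggressive) ≈ 0.1354, P(balanced) ≈ 0.3853, P(conservative) ≈ 0.4793
After 'raise': normaliser = 0.9·0.1354 + 0.8·0.3853 + 0.35·0.4793; P(aggressive) ≈ 0.2039, P(balanced) ≈ 0.5155, P(conservative) ≈ 0.2806
After 'raise': normaliser = 0.9·0.2039 + 0.8·0.5155 + 0.35·0.2806; P(aggressive) ≈ 0.2644, P(balanced) ≈ 0.5941, P(conservative) ≈ 0.1415
After 'raise': normaliser = 0.9·0.2644 + 0.8·0.5941 + 0.35·0.1415; P(aggressive) ≈ 0.3119, P(balanced) ≈ 0.6232, P(conservative) ≈ 0.0649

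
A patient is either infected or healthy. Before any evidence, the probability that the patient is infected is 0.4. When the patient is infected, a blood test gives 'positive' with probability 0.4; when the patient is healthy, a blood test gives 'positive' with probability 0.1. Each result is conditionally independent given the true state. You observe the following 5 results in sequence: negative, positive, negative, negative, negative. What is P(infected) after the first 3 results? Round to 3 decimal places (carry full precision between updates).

0.542

After 'negative': P(infected) = 0.6·0.4000 / (0.6·0.4000 + 0.9·0.6000) ≈ 0.3077
After 'positive': P(infected) = 0.4·0.3077 / (0.4·0.3077 + 0.1·0.6923) ≈ 0.6400
After 'negative': P(infected) = 0.6·0.6400 / (0.6·0.6400 + 0.9·0.3600) ≈ 0.5424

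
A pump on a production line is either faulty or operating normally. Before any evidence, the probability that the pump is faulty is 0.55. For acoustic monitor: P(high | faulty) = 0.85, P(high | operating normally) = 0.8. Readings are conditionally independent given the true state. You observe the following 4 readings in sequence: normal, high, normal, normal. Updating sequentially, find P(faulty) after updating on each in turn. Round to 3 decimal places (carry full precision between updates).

0.354

After 'normal': P(faulty) = 0.15·0.5500 / (0.15·0.5500 + 0.2·0.4500) ≈ 0.4783
After 'high': P(faulty) = 0.85·0.4783 / (0.85·0.4783 + 0.8·0.5217) ≈ 0.4934
After 'normal': P(faulty) = 0.15·0.4934 / (0.15·0.4934 + 0.2·0.5066) ≈ 0.4221
After 'normal': P(faulty) = 0.15·0.4221 / (0.15·0.4221 + 0.2·0.5779) ≈ 0.3539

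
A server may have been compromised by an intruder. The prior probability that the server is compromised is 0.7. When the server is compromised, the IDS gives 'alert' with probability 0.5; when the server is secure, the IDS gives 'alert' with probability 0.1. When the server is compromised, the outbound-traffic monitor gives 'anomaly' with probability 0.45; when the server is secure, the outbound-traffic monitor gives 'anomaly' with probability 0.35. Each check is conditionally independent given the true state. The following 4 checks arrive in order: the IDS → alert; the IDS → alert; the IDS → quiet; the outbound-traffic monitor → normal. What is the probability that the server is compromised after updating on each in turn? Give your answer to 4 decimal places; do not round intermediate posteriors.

0.9648

Each posterior becomes the prior for the next update.
After the IDS='alert': P(compromised) = 0.5·0.7000 / (0.5·0.7000 + 0.1·0.3000) ≈ 0.9211
After the IDS='alert': P(compromised) = 0.5·0.9211 / (0.5·0.9211 + 0.1·0.0789) ≈ 0.9831
After the IDS='quiet': P(compromised) = 0.5·0.9831 / (0.5·0.9831 + 0.9·0.0169) ≈ 0.9701
After the outbound-traffic monitor='normal': P(compromised) = 0.55·0.9701 / (0.55·0.9701 + 0.65·0.0299) ≈ 0.9648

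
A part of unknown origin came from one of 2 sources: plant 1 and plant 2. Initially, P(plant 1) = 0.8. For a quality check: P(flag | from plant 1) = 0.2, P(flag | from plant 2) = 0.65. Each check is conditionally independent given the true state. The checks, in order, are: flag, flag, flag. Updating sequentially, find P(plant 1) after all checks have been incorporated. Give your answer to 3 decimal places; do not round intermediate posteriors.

0.104

After 'flag': P(plant 1) = 0.2·0.8000 / (0.2·0.8000 + 0.65·0.2000) ≈ 0.5517
After 'flag': P(plant 1) = 0.2·0.5517 / (0.2·0.5517 + 0.65·0.4483) ≈ 0.2747
After 'flag': P(plant 1) = 0.2·0.2747 / (0.2·0.2747 + 0.65·0.7253) ≈ 0.1044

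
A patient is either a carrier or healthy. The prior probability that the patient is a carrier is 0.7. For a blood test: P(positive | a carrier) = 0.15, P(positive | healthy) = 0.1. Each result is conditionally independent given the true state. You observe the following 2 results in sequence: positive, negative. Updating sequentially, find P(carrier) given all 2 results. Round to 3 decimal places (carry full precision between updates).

0.768

After 'positive': P(carrier) = 0.15·0.7000 / (0.15·0.7000 + 0.1·0.3000) ≈ 0.7778
After 'negative': P(carrier) = 0.85·0.7778 / (0.85·0.7778 + 0.9·0.2222) ≈ 0.7677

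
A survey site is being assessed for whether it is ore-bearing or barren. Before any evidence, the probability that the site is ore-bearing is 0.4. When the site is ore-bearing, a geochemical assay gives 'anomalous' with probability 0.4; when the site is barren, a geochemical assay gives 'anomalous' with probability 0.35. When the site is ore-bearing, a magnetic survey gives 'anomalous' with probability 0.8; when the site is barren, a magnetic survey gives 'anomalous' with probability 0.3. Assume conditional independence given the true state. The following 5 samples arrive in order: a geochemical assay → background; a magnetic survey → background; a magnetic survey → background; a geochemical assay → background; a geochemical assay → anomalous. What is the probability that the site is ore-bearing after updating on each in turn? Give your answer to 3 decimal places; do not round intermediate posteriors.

After a geochemical assay='background': P(ore) = 0.6·0.4000 / (0.6·0.4000 + 0.65·0.6000) ≈ 0.3810
After a magnetic survey='background': P(ore) = 0.2·0.3810 / (0.2·0.3810 + 0.7·0.6190) ≈ 0.1495
After a magnetic survey='background': P(ore) = 0.2·0.1495 / (0.2·0.1495 + 0.7·0.8505) ≈ 0.0478
After a geochemical assay='background': P(ore) = 0.6·0.0478 / (0.6·0.0478 + 0.65·0.9522) ≈ 0.0443
After a geochemical assay='anomalous': P(ore) = 0.4·0.0443 / (0.4·0.0443 + 0.35·0.9557) ≈ 0.0503

0.050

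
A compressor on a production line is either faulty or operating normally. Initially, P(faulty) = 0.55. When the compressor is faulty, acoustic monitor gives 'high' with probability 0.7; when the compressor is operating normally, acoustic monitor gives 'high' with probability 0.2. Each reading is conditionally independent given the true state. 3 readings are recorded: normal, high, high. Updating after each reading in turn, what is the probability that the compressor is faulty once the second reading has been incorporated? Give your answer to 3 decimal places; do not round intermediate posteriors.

0.616

After 'normal': P(faulty) = 0.3·0.5500 / (0.3·0.5500 + 0.8·0.4500) ≈ 0.3143
After 'high': P(faulty) = 0.7·0.3143 / (0.7·0.3143 + 0.2·0.6857) ≈ 0.6160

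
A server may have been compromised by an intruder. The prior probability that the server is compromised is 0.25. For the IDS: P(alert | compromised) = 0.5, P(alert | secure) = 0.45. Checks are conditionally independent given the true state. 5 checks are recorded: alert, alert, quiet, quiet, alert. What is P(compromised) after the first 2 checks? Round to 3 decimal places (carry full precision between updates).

0.292

After 'alert': P(compromised) = 0.5·0.2500 / (0.5·0.2500 + 0.45·0.7500) ≈ 0.2703
After 'alert': P(compromised) = 0.5·0.2703 / (0.5·0.2703 + 0.45·0.7297) ≈ 0.2915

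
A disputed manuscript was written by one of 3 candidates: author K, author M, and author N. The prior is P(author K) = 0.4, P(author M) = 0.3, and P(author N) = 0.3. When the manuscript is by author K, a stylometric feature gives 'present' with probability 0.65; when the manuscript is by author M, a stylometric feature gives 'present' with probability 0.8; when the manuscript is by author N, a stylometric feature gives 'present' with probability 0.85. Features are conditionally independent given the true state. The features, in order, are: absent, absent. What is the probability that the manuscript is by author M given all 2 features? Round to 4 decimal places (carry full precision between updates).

0.1771

After 'absent': normaliser = 0.35·0.4000 + 0.2·0.3000 + 0.15·0.3000; P(author K) ≈ 0.5714, P(author M) ≈ 0.2449, P(author N) ≈ 0.1837
After 'absent': normaliser = 0.35·0.5714 + 0.2·0.2449 + 0.15·0.1837; P(author K) ≈ 0.7232, P(author M) ≈ 0.1771, P(author N) ≈ 0.0996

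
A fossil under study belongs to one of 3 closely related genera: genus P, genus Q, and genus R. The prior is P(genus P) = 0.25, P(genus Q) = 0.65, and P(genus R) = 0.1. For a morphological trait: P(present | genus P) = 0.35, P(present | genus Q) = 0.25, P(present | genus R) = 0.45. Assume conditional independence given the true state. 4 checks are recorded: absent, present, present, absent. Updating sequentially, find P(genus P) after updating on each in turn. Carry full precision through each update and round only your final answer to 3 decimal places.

0.309

After 'absent': normaliser = 0.65·0.2500 + 0.75·0.6500 + 0.55·0.1000; P(genus P) ≈ 0.2305, P(genus Q) ≈ 0.6915, P(genus R) ≈ 0.0780
After 'present': normaliser = 0.35·0.2305 + 0.25·0.6915 + 0.45·0.0780; P(genus P) ≈ 0.2795, P(genus Q) ≈ 0.5989, P(genus R) ≈ 0.1216
After 'present': normaliser = 0.35·0.2795 + 0.25·0.5989 + 0.45·0.1216; P(genus P) ≈ 0.3236, P(genus Q) ≈ 0.4953, P(genus R) ≈ 0.1811
After 'absent': normaliser = 0.65·0.3236 + 0.75·0.4953 + 0.55·0.1811; P(genus P) ≈ 0.3087, P(genus Q) ≈ 0.5452, P(genus R) ≈ 0.1461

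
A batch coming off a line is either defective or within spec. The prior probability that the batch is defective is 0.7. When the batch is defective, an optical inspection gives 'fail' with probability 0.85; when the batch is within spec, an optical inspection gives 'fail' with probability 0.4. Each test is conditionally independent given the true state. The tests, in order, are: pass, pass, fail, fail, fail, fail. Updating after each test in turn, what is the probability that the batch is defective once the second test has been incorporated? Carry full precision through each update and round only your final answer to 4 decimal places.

0.1273

Each posterior becomes the prior for the next update.
After 'pass': P(defective) = 0.15·0.7000 / (0.15·0.7000 + 0.6·0.3000) ≈ 0.3684
After 'pass': P(defective) = 0.15·0.3684 / (0.15·0.3684 + 0.6·0.6316) ≈ 0.1273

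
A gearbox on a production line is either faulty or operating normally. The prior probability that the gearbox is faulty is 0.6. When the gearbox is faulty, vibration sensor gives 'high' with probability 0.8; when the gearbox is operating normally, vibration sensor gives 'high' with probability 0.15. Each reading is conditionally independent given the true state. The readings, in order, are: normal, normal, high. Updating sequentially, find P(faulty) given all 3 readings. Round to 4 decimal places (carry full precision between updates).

0.3070

After 'normal': P(faulty) = 0.2·0.6000 / (0.2·0.6000 + 0.85·0.4000) ≈ 0.2609
After 'normal': P(faulty) = 0.2·0.2609 / (0.2·0.2609 + 0.85·0.7391) ≈ 0.0767
After 'high': P(faulty) = 0.8·0.0767 / (0.8·0.0767 + 0.15·0.9233) ≈ 0.3070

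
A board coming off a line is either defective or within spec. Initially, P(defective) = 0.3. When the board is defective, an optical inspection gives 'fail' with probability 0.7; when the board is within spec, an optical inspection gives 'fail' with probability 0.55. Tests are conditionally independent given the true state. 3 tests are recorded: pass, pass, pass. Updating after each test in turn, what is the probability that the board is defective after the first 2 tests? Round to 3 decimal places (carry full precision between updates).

0.160

After 'pass': P(defective) = 0.3·0.3000 / (0.3·0.3000 + 0.45·0.7000) ≈ 0.2222
After 'pass': P(defective) = 0.3·0.2222 / (0.3·0.2222 + 0.45·0.7778) ≈ 0.1600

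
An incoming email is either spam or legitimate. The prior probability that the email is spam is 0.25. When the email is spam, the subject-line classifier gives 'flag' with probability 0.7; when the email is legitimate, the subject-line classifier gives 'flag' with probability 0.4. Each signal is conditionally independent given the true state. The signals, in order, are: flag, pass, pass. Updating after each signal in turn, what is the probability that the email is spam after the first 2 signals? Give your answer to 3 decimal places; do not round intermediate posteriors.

Each posterior becomes the prior for the next update.
After 'flag': P(spam) = 0.7·0.2500 / (0.7·0.2500 + 0.4·0.7500) ≈ 0.3684
After 'pass': P(spam) = 0.3·0.3684 / (0.3·0.3684 + 0.6·0.6316) ≈ 0.2258

0.226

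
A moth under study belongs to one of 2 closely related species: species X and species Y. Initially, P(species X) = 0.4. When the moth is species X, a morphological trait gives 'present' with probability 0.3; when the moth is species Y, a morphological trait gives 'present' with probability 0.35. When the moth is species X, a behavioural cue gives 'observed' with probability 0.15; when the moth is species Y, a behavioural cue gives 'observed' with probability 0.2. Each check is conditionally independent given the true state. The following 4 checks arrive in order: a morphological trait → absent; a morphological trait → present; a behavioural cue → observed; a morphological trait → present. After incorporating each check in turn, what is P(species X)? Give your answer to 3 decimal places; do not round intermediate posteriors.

0.283

After a morphological trait='absent': P(species X) = 0.7·0.4000 / (0.7·0.4000 + 0.65·0.6000) ≈ 0.4179
After a morphological trait='present': P(species X) = 0.3·0.4179 / (0.3·0.4179 + 0.35·0.5821) ≈ 0.3810
After a behavioural cue='observed': P(species X) = 0.15·0.3810 / (0.15·0.3810 + 0.2·0.6190) ≈ 0.3158
After a morphological trait='present': P(species X) = 0.3·0.3158 / (0.3·0.3158 + 0.35·0.6842) ≈ 0.2835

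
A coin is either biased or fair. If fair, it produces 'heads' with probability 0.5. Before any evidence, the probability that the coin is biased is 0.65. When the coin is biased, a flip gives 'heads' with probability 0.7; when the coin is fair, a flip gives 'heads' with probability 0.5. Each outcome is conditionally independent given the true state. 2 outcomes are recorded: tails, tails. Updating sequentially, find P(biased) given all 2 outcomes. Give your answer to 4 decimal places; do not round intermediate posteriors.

0.4007

Apply Bayes' rule sequentially, carrying P(biased) forward.
After 'tails': P(biased) = 0.3·0.6500 / (0.3·0.6500 + 0.5·0.3500) ≈ 0.5270
After 'tails': P(biased) = 0.3·0.5270 / (0.3·0.5270 + 0.5·0.4730) ≈ 0.4007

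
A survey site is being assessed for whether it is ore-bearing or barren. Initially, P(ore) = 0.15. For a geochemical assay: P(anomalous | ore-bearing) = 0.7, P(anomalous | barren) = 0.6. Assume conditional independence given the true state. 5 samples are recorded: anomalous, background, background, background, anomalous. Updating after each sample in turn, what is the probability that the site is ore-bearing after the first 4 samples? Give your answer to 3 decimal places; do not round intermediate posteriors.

0.080

After 'anomalous': P(ore) = 0.7·0.1500 / (0.7·0.1500 + 0.6·0.8500) ≈ 0.1707
After 'background': P(ore) = 0.3·0.1707 / (0.3·0.1707 + 0.4·0.8293) ≈ 0.1338
After 'background': P(ore) = 0.3·0.1338 / (0.3·0.1338 + 0.4·0.8662) ≈ 0.1038
After 'background': P(ore) = 0.3·0.1038 / (0.3·0.1038 + 0.4·0.8962) ≈ 0.0799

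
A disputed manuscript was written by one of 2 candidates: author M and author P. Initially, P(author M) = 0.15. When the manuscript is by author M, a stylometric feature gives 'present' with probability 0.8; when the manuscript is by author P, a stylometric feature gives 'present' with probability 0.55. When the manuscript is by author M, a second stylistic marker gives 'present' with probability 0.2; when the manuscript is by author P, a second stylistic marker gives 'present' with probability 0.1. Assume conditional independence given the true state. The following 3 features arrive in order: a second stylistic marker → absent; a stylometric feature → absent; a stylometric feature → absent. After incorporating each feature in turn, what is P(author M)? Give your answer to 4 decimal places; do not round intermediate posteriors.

0.0301

After a second stylistic marker='absent': P(author M) = 0.8·0.1500 / (0.8·0.1500 + 0.9·0.8500) ≈ 0.1356
After a stylometric feature='absent': P(author M) = 0.2·0.1356 / (0.2·0.1356 + 0.45·0.8644) ≈ 0.0652
After a stylometric feature='absent': P(author M) = 0.2·0.0652 / (0.2·0.0652 + 0.45·0.9348) ≈ 0.0301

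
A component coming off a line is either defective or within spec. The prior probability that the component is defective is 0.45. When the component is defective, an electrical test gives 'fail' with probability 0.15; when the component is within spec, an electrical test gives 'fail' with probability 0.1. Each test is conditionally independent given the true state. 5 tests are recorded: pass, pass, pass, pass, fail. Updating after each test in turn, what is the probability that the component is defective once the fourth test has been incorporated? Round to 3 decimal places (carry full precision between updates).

After 'pass': P(defective) = 0.85·0.4500 / (0.85·0.4500 + 0.9·0.5500) ≈ 0.4359
After 'pass': P(defective) = 0.85·0.4359 / (0.85·0.4359 + 0.9·0.5641) ≈ 0.4219
After 'pass': P(defective) = 0.85·0.4219 / (0.85·0.4219 + 0.9·0.5781) ≈ 0.4080
After 'pass': P(defective) = 0.85·0.4080 / (0.85·0.4080 + 0.9·0.5920) ≈ 0.3943

0.394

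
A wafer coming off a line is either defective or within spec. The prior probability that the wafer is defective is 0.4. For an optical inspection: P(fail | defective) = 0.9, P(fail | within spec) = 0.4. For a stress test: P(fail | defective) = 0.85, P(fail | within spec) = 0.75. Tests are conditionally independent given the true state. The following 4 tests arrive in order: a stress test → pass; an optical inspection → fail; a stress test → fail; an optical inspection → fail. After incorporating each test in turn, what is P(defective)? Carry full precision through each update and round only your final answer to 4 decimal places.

0.6965

After a stress test='pass': P(defective) = 0.15·0.4000 / (0.15·0.4000 + 0.25·0.6000) ≈ 0.2857
After an optical inspection='fail': P(defective) = 0.9·0.2857 / (0.9·0.2857 + 0.4·0.7143) ≈ 0.4737
After a stress test='fail': P(defective) = 0.85·0.4737 / (0.85·0.4737 + 0.75·0.5263) ≈ 0.5050
After an optical inspection='fail': P(defective) = 0.9·0.5050 / (0.9·0.5050 + 0.4·0.4950) ≈ 0.6965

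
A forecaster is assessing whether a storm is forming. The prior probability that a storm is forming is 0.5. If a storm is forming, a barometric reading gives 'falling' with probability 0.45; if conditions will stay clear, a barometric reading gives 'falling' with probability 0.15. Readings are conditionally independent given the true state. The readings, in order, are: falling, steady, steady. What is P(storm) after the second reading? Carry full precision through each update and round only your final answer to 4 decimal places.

0.6600

After 'falling': P(storm) = 0.45·0.5000 / (0.45·0.5000 + 0.15·0.5000) ≈ 0.7500
After 'steady': P(storm) = 0.55·0.7500 / (0.55·0.7500 + 0.85·0.2500) ≈ 0.6600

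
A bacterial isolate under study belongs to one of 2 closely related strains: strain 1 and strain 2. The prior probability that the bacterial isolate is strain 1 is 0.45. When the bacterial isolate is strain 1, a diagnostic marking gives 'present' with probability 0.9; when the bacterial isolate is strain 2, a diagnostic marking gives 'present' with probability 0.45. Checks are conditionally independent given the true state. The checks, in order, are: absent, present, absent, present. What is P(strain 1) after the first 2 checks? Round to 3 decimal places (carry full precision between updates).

0.229

After 'absent': P(strain 1) = 0.1·0.4500 / (0.1·0.4500 + 0.55·0.5500) ≈ 0.1295
After 'present': P(strain 1) = 0.9·0.1295 / (0.9·0.1295 + 0.45·0.8705) ≈ 0.2293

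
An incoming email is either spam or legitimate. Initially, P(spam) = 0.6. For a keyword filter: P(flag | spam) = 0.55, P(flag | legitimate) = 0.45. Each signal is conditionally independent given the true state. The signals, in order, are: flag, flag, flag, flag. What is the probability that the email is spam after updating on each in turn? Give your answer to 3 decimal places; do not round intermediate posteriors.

0.770

Apply Bayes' rule sequentially, carrying P(spam) forward.
After 'flag': P(spam) = 0.55·0.6000 / (0.55·0.6000 + 0.45·0.4000) ≈ 0.6471
After 'flag': P(spam) = 0.55·0.6471 / (0.55·0.6471 + 0.45·0.3529) ≈ 0.6914
After 'flag': P(spam) = 0.55·0.6914 / (0.55·0.6914 + 0.45·0.3086) ≈ 0.7325
After 'flag': P(spam) = 0.55·0.7325 / (0.55·0.7325 + 0.45·0.2675) ≈ 0.7700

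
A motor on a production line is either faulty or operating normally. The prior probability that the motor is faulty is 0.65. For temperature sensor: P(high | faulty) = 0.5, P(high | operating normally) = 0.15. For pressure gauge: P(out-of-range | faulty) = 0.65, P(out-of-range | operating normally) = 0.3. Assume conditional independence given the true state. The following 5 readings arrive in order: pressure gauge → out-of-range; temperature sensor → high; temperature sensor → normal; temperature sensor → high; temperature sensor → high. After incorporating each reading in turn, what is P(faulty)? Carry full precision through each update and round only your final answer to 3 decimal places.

After pressure gauge='out-of-range': P(faulty) = 0.65·0.6500 / (0.65·0.6500 + 0.3·0.3500) ≈ 0.8009
After temperature sensor='high': P(faulty) = 0.5·0.8009 / (0.5·0.8009 + 0.15·0.1991) ≈ 0.9306
After temperature sensor='normal': P(faulty) = 0.5·0.9306 / (0.5·0.9306 + 0.85·0.0694) ≈ 0.8875
After temperature sensor='high': P(faulty) = 0.5·0.8875 / (0.5·0.8875 + 0.15·0.1125) ≈ 0.9634
After temperature sensor='high': P(faulty) = 0.5·0.9634 / (0.5·0.9634 + 0.15·0.0366) ≈ 0.9887

0.989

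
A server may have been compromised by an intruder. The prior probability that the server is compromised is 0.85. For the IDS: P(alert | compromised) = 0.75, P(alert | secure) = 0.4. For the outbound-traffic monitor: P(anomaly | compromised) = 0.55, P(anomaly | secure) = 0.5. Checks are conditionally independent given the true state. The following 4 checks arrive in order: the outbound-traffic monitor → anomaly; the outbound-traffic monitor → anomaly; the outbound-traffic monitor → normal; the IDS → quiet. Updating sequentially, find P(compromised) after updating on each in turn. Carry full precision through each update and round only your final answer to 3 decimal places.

0.720

After the outbound-traffic monitor='anomaly': P(compromised) = 0.55·0.8500 / (0.55·0.8500 + 0.5·0.1500) ≈ 0.8618
After the outbound-traffic monitor='anomaly': P(compromised) = 0.55·0.8618 / (0.55·0.8618 + 0.5·0.1382) ≈ 0.8727
After the outbound-traffic monitor='normal': P(compromised) = 0.45·0.8727 / (0.45·0.8727 + 0.5·0.1273) ≈ 0.8605
After the IDS='quiet': P(compromised) = 0.25·0.8605 / (0.25·0.8605 + 0.6·0.1395) ≈ 0.7200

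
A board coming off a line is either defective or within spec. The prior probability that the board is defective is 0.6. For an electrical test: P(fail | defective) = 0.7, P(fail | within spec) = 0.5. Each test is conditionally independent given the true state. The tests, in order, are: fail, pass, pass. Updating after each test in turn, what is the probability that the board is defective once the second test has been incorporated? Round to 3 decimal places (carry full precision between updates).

After 'fail': P(defective) = 0.7·0.6000 / (0.7·0.6000 + 0.5·0.4000) ≈ 0.6774
After 'pass': P(defective) = 0.3·0.6774 / (0.3·0.6774 + 0.5·0.3226) ≈ 0.5575

0.558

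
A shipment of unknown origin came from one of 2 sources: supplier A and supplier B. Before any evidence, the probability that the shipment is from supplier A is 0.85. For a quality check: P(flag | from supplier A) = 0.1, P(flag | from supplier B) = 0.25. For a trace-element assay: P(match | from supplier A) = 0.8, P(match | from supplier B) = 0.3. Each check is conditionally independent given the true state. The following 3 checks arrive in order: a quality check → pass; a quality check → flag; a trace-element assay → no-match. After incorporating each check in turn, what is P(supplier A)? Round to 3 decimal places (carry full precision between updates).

After a quality check='pass': P(supplier A) = 0.9·0.8500 / (0.9·0.8500 + 0.75·0.1500) ≈ 0.8718
After a quality check='flag': P(supplier A) = 0.1·0.8718 / (0.1·0.8718 + 0.25·0.1282) ≈ 0.7312
After a trace-element assay='no-match': P(supplier A) = 0.2·0.7312 / (0.2·0.7312 + 0.7·0.2688) ≈ 0.4373

0.437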